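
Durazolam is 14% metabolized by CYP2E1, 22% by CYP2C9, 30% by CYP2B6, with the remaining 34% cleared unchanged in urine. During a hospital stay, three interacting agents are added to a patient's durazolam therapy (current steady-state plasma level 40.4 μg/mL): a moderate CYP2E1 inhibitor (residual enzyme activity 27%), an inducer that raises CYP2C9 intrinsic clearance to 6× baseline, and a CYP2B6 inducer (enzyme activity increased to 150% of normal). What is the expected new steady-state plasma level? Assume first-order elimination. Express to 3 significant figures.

18.8 μg/mL

The CYP2E1 pathway (14% of clearance) is reduced to 0.27× activity: 0.14 × 0.27 = 0.0378.
The CYP2C9 pathway (22% of clearance) is boosted to 6× activity: 0.22 × 6 = 1.32.
The CYP2B6 pathway (30% of clearance) increases to 1.5× activity: 0.3 × 1.5 = 0.45.
Non-CYP routes (34%) are unchanged.
New clearance relative to baseline: 0.0378 + 1.32 + 0.45 + 0.34 = 2.1478.
Steady-state plasma level ∝ 1/CL: new value = 40.4 / 2.1478 = 18.8 μg/mL.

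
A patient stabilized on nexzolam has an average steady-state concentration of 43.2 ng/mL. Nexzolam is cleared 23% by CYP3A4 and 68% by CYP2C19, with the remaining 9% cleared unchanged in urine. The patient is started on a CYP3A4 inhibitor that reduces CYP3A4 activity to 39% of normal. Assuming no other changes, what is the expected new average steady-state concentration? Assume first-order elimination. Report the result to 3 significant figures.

50.3 ng/mL

The CYP3A4 pathway (23% of clearance) drops to 0.39× activity: 0.23 × 0.39 = 0.0897.
CYP2C19 (68%) and the residual 9% are unaffected.
New clearance relative to baseline: 0.0897 + 0.68 + 0.09 = 0.8597.
With dosing unchanged, average steady-state concentration scales as 1/CL: 43.2 / 0.8597 = 50.3 ng/mL.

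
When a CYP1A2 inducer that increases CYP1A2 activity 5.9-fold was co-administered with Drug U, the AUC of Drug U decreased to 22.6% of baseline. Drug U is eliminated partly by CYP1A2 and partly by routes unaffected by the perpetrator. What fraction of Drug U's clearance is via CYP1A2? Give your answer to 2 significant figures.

Let fm be the CYP1A2 fraction. New clearance relative to baseline = fm × 5.9 + (1 − fm).
AUC ratio = 1 / (new CL fraction), so new CL fraction = 1 / 0.226 = 4.425.
fm × 5.9 + 1 − fm = 4.425  ⇒  fm × (5.9 − 1) = 3.425  ⇒  fm = 0.70.

0.70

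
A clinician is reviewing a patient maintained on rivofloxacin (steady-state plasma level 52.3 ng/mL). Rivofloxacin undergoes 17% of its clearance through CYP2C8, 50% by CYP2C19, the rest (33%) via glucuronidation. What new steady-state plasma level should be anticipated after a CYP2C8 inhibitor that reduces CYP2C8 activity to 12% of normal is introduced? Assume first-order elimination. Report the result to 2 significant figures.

The CYP2C8 pathway (17% of clearance) is reduced to 0.12× activity: 0.17 × 0.12 = 0.0204.
CYP2C19 (50%) and the residual 33% are unaffected.
CL_new/CL_old = 0.0204 + 0.5 + 0.33 = 0.8504.
New steady-state plasma level = baseline ÷ relative clearance = 52.3 / 0.8504 = 62 ng/mL.

62 ng/mL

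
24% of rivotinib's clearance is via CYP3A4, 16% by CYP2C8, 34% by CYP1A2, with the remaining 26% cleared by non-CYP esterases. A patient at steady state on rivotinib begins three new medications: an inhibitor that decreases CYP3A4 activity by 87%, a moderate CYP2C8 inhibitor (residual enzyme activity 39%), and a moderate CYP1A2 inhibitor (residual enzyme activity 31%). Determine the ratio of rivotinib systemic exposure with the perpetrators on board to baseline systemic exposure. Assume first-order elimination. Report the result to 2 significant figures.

The CYP3A4 pathway (24% of clearance) drops to 0.13× activity: 0.24 × 0.13 = 0.0312.
The CYP2C8 pathway (16% of clearance) is reduced to 0.39× activity: 0.16 × 0.39 = 0.0624.
The CYP1A2 pathway (34% of clearance) falls to 0.31× activity: 0.34 × 0.31 = 0.1054.
The remaining 26% of clearance is unaffected.
New clearance relative to baseline: 0.0312 + 0.0624 + 0.1054 + 0.26 = 0.459.
Systemic exposure ∝ 1/CL: fold-change = 1 / 0.459 = 2.2.

2.2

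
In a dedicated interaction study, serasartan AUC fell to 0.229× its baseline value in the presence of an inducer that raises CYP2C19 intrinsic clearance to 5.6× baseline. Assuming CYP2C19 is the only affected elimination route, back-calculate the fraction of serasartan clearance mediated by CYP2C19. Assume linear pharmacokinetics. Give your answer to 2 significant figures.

CL'/CL = 1 / 0.229 = 4.367
5.6·fm + (1 − fm) = 4.367
fm = (4.367 − 1) / (5.6 − 1) = 0.73

0.73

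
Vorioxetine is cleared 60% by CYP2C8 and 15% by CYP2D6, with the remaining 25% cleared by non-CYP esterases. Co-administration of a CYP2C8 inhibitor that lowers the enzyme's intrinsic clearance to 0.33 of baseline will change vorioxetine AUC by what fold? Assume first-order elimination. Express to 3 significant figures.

The CYP2C8 pathway (60% of clearance) is reduced to 0.33× activity: 0.6 × 0.33 = 0.198.
CYP2D6 (15%) and the residual 25% are unaffected.
CL_new/CL_old = 0.198 + 0.15 + 0.25 = 0.598.
AUC ratio = CL_old/CL_new = 1 / 0.598 = 1.67.

1.67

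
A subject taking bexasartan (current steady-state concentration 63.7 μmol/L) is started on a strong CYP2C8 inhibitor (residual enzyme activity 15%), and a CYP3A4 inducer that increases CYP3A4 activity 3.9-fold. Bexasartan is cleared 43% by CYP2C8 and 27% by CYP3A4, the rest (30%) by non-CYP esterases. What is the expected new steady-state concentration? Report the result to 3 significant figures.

44.9 μmol/L

CYP2C8: 0.43 × 0.15 = 0.0645
CYP3A4: 0.27 × 3.9 = 1.053
Other: 0.3 (unchanged)
Relative clearance = 0.0645 + 1.053 + 0.3 = 1.4175.
Dividing the baseline by the relative clearance: 63.7 / 1.4175 = 44.9 μmol/L.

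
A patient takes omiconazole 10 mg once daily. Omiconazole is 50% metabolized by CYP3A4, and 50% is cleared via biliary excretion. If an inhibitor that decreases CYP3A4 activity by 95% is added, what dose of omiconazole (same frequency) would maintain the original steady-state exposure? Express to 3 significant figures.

CYP3A4: 0.5 × 0.05 = 0.025
Other: 0.5 (unchanged)
Relative clearance = 0.025 + 0.5 = 0.525.
Exposure is unchanged when dose changes in proportion to clearance. New dose = 10 mg × 0.525 = 5.25 mg.

5.25 mg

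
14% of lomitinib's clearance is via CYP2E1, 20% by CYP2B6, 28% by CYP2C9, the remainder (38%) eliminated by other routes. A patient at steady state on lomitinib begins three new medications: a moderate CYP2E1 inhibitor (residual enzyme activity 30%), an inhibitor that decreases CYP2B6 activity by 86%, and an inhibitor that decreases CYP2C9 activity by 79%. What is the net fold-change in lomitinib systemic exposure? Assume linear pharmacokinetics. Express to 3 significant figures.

1.97

CYP2E1: 0.14 × 0.3 = 0.042
CYP2B6: 0.2 × 0.14 = 0.028
CYP2C9: 0.28 × 0.21 = 0.0588
Other: 0.38 (unchanged)
New clearance relative to baseline: 0.042 + 0.028 + 0.0588 + 0.38 = 0.5088.
Systemic exposure ∝ 1/CL: fold-change = 1 / 0.5088 = 1.97.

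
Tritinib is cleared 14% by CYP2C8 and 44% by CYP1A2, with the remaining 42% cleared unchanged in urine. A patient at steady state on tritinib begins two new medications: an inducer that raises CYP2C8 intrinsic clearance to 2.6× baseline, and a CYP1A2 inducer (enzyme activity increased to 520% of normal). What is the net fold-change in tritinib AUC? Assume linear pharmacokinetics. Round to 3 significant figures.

0.326

The CYP2C8 pathway (14% of clearance) increases to 2.6× activity: 0.14 × 2.6 = 0.364.
The CYP1A2 pathway (44% of clearance) increases to 5.2× activity: 0.44 × 5.2 = 2.288.
Non-CYP routes (42%) are unchanged.
Relative clearance = 0.364 + 2.288 + 0.42 = 3.072.
AUC ∝ 1/CL: fold-change = 1 / 3.072 = 0.326.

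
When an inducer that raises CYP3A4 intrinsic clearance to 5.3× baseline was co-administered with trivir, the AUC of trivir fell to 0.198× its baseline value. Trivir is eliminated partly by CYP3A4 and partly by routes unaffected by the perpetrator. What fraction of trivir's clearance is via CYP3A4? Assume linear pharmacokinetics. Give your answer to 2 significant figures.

CL'/CL = 1 / 0.198 = 5.051
5.3·fm + (1 − fm) = 5.051
fm = (5.051 − 1) / (5.3 − 1) = 0.94

0.94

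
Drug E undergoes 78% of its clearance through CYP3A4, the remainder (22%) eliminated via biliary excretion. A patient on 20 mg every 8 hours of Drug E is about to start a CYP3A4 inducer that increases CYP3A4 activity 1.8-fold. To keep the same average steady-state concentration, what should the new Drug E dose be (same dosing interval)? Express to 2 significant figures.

The CYP3A4 pathway (78% of clearance) increases to 1.8× activity: 0.78 × 1.8 = 1.404.
Non-CYP routes (22%) are unchanged.
New clearance relative to baseline: 1.404 + 0.22 = 1.624.
To maintain the same steady-state level, dose must scale with clearance: new dose = 20 × 1.624 = 32 mg.

32 mg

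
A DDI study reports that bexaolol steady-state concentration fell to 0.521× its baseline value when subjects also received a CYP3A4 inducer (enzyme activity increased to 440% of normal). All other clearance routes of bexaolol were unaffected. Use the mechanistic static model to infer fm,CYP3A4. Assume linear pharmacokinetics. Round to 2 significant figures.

0.27

Call the CYP3A4 fraction fm. After the interaction, CL_new/CL_old = fm × 4.4 + (1 − fm).
Steady-state concentration ratio = 1 / (new CL fraction), so new CL fraction = 1 / 0.521 = 1.919.
fm × 4.4 + 1 − fm = 1.919  ⇒  fm × (4.4 − 1) = 0.9194  ⇒  fm = 0.27.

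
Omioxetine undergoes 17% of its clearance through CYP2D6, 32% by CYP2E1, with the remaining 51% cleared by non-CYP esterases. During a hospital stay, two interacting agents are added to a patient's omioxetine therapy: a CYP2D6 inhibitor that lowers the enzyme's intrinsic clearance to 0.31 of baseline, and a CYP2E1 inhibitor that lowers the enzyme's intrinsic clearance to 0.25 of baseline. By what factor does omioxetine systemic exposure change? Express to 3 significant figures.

1.56

The CYP2D6 pathway (17% of clearance) drops to 0.31× activity: 0.17 × 0.31 = 0.0527.
The CYP2E1 pathway (32% of clearance) is reduced to 0.25× activity: 0.32 × 0.25 = 0.08.
Non-CYP routes (51%) are unchanged.
CL_new/CL_old = 0.0527 + 0.08 + 0.51 = 0.6427.
Net systemic exposure ratio = 1 / 0.6427 = 1.56.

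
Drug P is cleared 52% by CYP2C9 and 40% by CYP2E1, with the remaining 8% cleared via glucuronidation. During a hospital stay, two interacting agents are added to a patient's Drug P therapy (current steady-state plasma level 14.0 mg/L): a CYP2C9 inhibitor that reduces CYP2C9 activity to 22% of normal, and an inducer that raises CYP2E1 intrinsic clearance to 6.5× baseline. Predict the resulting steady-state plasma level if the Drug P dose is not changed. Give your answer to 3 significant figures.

5.01 mg/L

The CYP2C9 pathway (52% of clearance) drops to 0.22× activity: 0.52 × 0.22 = 0.1144.
The CYP2E1 pathway (40% of clearance) rises to 6.5× activity: 0.4 × 6.5 = 2.6.
The remaining 8% of clearance is unaffected.
New clearance relative to baseline: 0.1144 + 2.6 + 0.08 = 2.7944.
Dividing the baseline by the relative clearance: 14.0 / 2.7944 = 5.01 mg/L.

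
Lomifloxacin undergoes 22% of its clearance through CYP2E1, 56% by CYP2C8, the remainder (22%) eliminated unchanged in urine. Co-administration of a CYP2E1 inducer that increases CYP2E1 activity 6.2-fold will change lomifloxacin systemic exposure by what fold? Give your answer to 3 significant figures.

CYP2E1: 0.22 × 6.2 = 1.364
CYP2C8: 0.56 (unchanged)
Other: 0.22 (unchanged)
New clearance relative to baseline: 1.364 + 0.56 + 0.22 = 2.144.
Since systemic exposure ∝ 1/CL, the ratio is 1 / 2.144 = 0.466.

0.466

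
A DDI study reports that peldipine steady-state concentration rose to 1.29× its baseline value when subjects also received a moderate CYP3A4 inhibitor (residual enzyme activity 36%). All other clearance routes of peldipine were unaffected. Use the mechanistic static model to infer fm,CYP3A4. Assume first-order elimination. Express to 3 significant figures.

CL'/CL = 1 / 1.29 = 0.7752
0.36·fm + (1 − fm) = 0.7752
fm = (0.7752 − 1) / (0.36 − 1) = 0.351

0.351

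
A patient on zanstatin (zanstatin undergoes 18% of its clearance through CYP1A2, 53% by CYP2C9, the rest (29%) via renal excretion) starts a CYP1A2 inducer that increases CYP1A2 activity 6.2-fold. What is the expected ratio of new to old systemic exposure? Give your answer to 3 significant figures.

The CYP1A2 pathway (18% of clearance) increases to 6.2× activity: 0.18 × 6.2 = 1.116.
CYP2C9 (53%) and the residual 29% are unaffected.
New clearance relative to baseline: 1.116 + 0.53 + 0.29 = 1.936.
Since systemic exposure ∝ 1/CL, the ratio is 1 / 1.936 = 0.517.

0.517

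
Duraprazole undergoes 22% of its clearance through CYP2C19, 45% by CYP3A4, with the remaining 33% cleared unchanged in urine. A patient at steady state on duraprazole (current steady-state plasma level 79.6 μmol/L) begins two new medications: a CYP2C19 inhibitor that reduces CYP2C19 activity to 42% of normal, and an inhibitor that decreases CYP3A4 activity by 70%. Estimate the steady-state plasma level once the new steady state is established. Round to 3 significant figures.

143 μmol/L

The CYP2C19 pathway (22% of clearance) drops to 0.42× activity: 0.22 × 0.42 = 0.0924.
The CYP3A4 pathway (45% of clearance) falls to 0.3× activity: 0.45 × 0.3 = 0.135.
Non-CYP routes (33%) are unchanged.
Relative clearance = 0.0924 + 0.135 + 0.33 = 0.5574.
Steady-state plasma level ∝ 1/CL: new value = 79.6 / 0.5574 = 143 μmol/L.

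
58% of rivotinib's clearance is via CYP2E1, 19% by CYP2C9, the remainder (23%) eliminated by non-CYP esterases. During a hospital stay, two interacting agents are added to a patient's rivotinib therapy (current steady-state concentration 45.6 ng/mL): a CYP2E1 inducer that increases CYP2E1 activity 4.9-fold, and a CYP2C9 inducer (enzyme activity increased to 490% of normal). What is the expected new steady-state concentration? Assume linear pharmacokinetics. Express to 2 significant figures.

11 ng/mL

CYP2E1: 0.58 × 4.9 = 2.842
CYP2C9: 0.19 × 4.9 = 0.931
Other: 0.23 (unchanged)
Relative clearance = 2.842 + 0.931 + 0.23 = 4.003.
Dividing the baseline by the relative clearance: 45.6 / 4.003 = 11 ng/mL.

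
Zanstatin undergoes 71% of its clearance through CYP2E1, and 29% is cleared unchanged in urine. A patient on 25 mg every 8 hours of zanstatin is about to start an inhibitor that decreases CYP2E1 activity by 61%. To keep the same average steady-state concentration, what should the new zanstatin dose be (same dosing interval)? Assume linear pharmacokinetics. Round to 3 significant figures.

14.2 mg

CYP2E1: 0.71 × 0.39 = 0.2769
Other: 0.29 (unchanged)
New clearance relative to baseline: 0.2769 + 0.29 = 0.5669.
Css,avg = (dose rate)/CL, so holding Css fixed requires dose ∝ CL: 25 × 0.5669 = 14.2 mg.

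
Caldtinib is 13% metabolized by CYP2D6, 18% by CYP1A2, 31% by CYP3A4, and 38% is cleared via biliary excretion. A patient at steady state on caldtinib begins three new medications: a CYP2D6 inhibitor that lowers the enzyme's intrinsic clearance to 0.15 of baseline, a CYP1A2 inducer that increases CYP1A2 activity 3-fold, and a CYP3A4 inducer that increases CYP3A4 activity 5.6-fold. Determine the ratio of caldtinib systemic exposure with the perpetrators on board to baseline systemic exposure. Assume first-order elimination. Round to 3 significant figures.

The CYP2D6 pathway (13% of clearance) falls to 0.15× activity: 0.13 × 0.15 = 0.0195.
The CYP1A2 pathway (18% of clearance) rises to 3× activity: 0.18 × 3 = 0.54.
The CYP3A4 pathway (31% of clearance) rises to 5.6× activity: 0.31 × 5.6 = 1.736.
The remaining 38% of clearance is unaffected.
New clearance relative to baseline: 0.0195 + 0.54 + 1.736 + 0.38 = 2.6755.
Net systemic exposure ratio = 1 / 2.6755 = 0.374.

0.374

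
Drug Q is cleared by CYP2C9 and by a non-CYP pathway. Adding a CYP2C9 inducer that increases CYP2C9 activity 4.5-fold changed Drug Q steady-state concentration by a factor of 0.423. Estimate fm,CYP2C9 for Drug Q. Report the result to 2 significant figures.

0.39

Let x = fm,CYP2C9. Because steady-state concentration ∝ 1/CL, relative clearance rose to 1/0.423 = 2.364.
Only the CYP2C9 route changed, so 2.364 = x·4.5 + (1 − x), giving x = 0.39.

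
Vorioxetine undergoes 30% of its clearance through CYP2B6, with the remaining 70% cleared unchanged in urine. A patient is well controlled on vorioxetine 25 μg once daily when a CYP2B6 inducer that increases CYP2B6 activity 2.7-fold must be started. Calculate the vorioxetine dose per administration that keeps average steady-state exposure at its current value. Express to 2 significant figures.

The CYP2B6 pathway (30% of clearance) increases to 2.7× activity: 0.3 × 2.7 = 0.81.
Non-CYP routes (70%) are unchanged.
New clearance relative to baseline: 0.81 + 0.7 = 1.51.
Exposure is unchanged when dose changes in proportion to clearance. New dose = 25 μg × 1.51 = 38 μg.

38 μg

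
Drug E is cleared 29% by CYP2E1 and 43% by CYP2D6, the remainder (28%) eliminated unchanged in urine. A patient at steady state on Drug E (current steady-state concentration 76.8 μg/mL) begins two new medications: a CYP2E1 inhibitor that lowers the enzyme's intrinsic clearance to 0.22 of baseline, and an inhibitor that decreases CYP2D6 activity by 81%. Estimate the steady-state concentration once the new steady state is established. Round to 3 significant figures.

CYP2E1: 0.29 × 0.22 = 0.0638
CYP2D6: 0.43 × 0.19 = 0.0817
Other: 0.28 (unchanged)
Relative clearance = 0.0638 + 0.0817 + 0.28 = 0.4255.
New steady-state concentration = 76.8 / 0.4255 = 180 μg/mL (concentration scales inversely with clearance).

180 μg/mL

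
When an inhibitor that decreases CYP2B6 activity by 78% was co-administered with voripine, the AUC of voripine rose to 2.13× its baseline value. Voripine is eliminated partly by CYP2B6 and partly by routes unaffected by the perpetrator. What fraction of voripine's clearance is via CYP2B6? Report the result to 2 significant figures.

0.68

Write x for the fraction cleared via CYP2B6. The observed AUC change means clearance fell to 1/2.13 = 0.4695 of baseline.
Setting x·0.22 + (1 − x) = 0.4695 and solving: x = (0.4695 − 1)/(0.22 − 1) = 0.68.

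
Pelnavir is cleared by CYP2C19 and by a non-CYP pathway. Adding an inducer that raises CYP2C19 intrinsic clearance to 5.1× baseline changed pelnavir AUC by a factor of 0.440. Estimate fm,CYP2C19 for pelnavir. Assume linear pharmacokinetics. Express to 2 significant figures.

Let x = fm,CYP2C19. Because AUC ∝ 1/CL, relative clearance rose to 1/0.440 = 2.273.
Setting x·5.1 + (1 − x) = 2.273 and solving: x = (2.273 − 1)/(5.1 − 1) = 0.31.

0.31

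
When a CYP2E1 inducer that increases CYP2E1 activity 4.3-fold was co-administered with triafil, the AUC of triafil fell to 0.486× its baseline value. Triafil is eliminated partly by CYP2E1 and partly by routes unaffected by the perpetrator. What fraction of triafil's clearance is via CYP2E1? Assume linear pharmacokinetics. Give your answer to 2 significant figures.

0.32

Write x for the fraction cleared via CYP2E1. The observed AUC change means clearance rose to 1/0.486 = 2.058 of baseline.
Setting x·4.3 + (1 − x) = 2.058 and solving: x = (2.058 − 1)/(4.3 − 1) = 0.32.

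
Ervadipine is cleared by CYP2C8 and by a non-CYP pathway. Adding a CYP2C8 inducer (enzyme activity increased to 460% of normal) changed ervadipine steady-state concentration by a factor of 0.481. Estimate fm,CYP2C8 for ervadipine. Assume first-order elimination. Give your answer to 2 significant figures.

CL'/CL = 1 / 0.481 = 2.079
4.6·fm + (1 − fm) = 2.079
fm = (2.079 − 1) / (4.6 − 1) = 0.30

0.30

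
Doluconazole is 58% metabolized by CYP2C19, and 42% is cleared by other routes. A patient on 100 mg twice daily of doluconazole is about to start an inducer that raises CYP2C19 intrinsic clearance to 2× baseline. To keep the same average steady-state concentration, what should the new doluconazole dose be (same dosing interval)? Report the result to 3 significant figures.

158 mg

CYP2C19: 0.58 × 2 = 1.16
Other: 0.42 (unchanged)
CL_new/CL_old = 1.16 + 0.42 = 1.58.
Css,avg = (dose rate)/CL, so holding Css fixed requires dose ∝ CL: 100 × 1.58 = 158 mg.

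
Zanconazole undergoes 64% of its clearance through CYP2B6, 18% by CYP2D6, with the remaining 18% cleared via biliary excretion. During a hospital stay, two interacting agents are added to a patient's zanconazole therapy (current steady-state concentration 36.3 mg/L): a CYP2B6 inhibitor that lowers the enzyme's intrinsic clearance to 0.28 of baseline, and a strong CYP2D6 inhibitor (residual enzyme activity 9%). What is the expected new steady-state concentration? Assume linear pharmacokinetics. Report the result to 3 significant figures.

96.7 mg/L

The CYP2B6 pathway (64% of clearance) drops to 0.28× activity: 0.64 × 0.28 = 0.1792.
The CYP2D6 pathway (18% of clearance) drops to 0.09× activity: 0.18 × 0.09 = 0.0162.
Non-CYP routes (18%) are unchanged.
New clearance relative to baseline: 0.1792 + 0.0162 + 0.18 = 0.3754.
Steady-state concentration ∝ 1/CL: new value = 36.3 / 0.3754 = 96.7 mg/L.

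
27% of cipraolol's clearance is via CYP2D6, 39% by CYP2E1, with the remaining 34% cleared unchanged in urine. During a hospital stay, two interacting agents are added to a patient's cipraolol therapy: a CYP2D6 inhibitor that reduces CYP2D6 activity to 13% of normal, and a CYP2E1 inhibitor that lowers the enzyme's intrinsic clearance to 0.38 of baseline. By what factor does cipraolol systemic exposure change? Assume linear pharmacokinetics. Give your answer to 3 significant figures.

The CYP2D6 pathway (27% of clearance) falls to 0.13× activity: 0.27 × 0.13 = 0.0351.
The CYP2E1 pathway (39% of clearance) drops to 0.38× activity: 0.39 × 0.38 = 0.1482.
The remaining 34% of clearance is unaffected.
New clearance relative to baseline: 0.0351 + 0.1482 + 0.34 = 0.5233.
Because systemic exposure varies inversely with clearance, the combined effect is 1 / 0.5233 = 1.91.

1.91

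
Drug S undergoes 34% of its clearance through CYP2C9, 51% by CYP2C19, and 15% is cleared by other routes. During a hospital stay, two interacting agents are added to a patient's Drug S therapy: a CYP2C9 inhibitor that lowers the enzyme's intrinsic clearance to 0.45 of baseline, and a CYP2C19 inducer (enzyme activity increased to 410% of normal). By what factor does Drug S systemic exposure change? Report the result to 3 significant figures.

The CYP2C9 pathway (34% of clearance) falls to 0.45× activity: 0.34 × 0.45 = 0.153.
The CYP2C19 pathway (51% of clearance) is boosted to 4.1× activity: 0.51 × 4.1 = 2.091.
The remaining 15% of clearance is unaffected.
New clearance relative to baseline: 0.153 + 2.091 + 0.15 = 2.394.
Net systemic exposure ratio = 1 / 2.394 = 0.418.

0.418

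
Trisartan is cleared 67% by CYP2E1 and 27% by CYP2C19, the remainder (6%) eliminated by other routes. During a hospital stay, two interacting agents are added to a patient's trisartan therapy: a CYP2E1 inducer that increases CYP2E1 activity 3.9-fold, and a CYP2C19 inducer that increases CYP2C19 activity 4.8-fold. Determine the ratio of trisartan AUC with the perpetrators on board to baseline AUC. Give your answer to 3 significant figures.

0.252

The CYP2E1 pathway (67% of clearance) rises to 3.9× activity: 0.67 × 3.9 = 2.613.
The CYP2C19 pathway (27% of clearance) increases to 4.8× activity: 0.27 × 4.8 = 1.296.
Non-CYP routes (6%) are unchanged.
Relative clearance = 2.613 + 1.296 + 0.06 = 3.969.
Net AUC ratio = 1 / 3.969 = 0.252.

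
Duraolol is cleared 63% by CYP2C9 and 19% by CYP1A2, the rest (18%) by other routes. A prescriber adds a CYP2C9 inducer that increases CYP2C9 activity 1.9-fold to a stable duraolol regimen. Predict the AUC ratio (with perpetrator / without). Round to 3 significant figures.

CYP2C9: 0.63 × 1.9 = 1.197
CYP1A2: 0.19 (unchanged)
Other: 0.18 (unchanged)
New clearance relative to baseline: 1.197 + 0.19 + 0.18 = 1.567.
Since AUC ∝ 1/CL, the ratio is 1 / 1.567 = 0.638.

0.638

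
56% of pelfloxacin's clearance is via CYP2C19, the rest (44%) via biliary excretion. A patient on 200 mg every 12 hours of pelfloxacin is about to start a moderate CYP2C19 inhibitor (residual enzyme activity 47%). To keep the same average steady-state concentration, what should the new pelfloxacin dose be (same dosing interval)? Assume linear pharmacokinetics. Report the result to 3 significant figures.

141 mg

CYP2C19: 0.56 × 0.47 = 0.2632
Other: 0.44 (unchanged)
New clearance relative to baseline: 0.2632 + 0.44 = 0.7032.
Exposure is unchanged when dose changes in proportion to clearance. New dose = 200 mg × 0.7032 = 141 mg.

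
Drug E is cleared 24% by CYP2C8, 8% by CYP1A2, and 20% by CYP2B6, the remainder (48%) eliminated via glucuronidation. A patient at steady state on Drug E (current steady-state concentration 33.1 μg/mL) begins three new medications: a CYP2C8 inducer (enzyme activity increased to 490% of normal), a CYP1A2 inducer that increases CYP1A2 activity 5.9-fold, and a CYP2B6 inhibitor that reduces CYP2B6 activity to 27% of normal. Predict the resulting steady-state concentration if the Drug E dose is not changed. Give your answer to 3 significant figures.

The CYP2C8 pathway (24% of clearance) is boosted to 4.9× activity: 0.24 × 4.9 = 1.176.
The CYP1A2 pathway (8% of clearance) increases to 5.9× activity: 0.08 × 5.9 = 0.472.
The CYP2B6 pathway (20% of clearance) drops to 0.27× activity: 0.2 × 0.27 = 0.054.
The remaining 48% of clearance is unaffected.
CL_new/CL_old = 1.176 + 0.472 + 0.054 + 0.48 = 2.182.
Dividing the baseline by the relative clearance: 33.1 / 2.182 = 15.2 μg/mL.

15.2 μg/mL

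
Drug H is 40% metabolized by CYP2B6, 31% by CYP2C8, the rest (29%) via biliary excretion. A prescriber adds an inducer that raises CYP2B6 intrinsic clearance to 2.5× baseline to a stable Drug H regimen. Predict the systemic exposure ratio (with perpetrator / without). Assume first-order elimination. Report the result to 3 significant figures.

CYP2B6: 0.4 × 2.5 = 1
CYP2C8: 0.31 (unchanged)
Other: 0.29 (unchanged)
New clearance relative to baseline: 1 + 0.31 + 0.29 = 1.6.
Systemic exposure is inversely proportional to clearance, so the fold-change is 1 / 1.6 = 0.625.

0.625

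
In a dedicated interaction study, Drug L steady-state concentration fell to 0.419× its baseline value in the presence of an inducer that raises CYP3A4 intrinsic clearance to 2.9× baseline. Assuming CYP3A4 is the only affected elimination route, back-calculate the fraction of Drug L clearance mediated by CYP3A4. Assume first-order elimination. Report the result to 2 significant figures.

0.73

Let x = fm,CYP3A4. Because steady-state concentration ∝ 1/CL, relative clearance rose to 1/0.419 = 2.387.
Only the CYP3A4 route changed, so 2.387 = x·2.9 + (1 − x), giving x = 0.73.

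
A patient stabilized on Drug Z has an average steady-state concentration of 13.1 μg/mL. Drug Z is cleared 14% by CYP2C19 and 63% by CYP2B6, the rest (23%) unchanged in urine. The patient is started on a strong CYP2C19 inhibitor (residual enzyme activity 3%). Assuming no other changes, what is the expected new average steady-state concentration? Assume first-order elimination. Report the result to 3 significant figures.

15.2 μg/mL

The CYP2C19 pathway (14% of clearance) drops to 0.03× activity: 0.14 × 0.03 = 0.0042.
CYP2B6 (63%) and the residual 23% are unaffected.
CL_new/CL_old = 0.0042 + 0.63 + 0.23 = 0.8642.
New average steady-state concentration = baseline ÷ relative clearance = 13.1 / 0.8642 = 15.2 μg/mL.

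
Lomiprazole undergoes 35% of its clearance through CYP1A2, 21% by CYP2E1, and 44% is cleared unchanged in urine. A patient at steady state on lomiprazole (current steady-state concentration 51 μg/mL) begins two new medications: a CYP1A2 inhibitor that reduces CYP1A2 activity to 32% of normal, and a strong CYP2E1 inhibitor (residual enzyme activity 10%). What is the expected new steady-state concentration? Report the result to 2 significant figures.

89 μg/mL

The CYP1A2 pathway (35% of clearance) falls to 0.32× activity: 0.35 × 0.32 = 0.112.
The CYP2E1 pathway (21% of clearance) is reduced to 0.1× activity: 0.21 × 0.1 = 0.021.
Non-CYP routes (44%) are unchanged.
CL_new/CL_old = 0.112 + 0.021 + 0.44 = 0.573.
New steady-state concentration = 51 / 0.573 = 89 μg/mL (concentration scales inversely with clearance).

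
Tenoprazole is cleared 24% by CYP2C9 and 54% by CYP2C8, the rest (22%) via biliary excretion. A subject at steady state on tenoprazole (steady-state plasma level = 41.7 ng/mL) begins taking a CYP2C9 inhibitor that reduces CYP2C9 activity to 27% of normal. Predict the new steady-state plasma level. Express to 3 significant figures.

50.6 ng/mL

The CYP2C9 pathway (24% of clearance) falls to 0.27× activity: 0.24 × 0.27 = 0.0648.
CYP2C8 (54%) and the residual 22% are unaffected.
New clearance relative to baseline: 0.0648 + 0.54 + 0.22 = 0.8248.
With dosing unchanged, steady-state plasma level scales as 1/CL: 41.7 / 0.8248 = 50.6 ng/mL.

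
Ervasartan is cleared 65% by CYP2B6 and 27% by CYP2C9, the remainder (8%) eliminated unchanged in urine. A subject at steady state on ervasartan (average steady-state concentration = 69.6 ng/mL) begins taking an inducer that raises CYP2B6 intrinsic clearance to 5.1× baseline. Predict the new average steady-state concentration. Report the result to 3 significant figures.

The CYP2B6 pathway (65% of clearance) is boosted to 5.1× activity: 0.65 × 5.1 = 3.315.
CYP2C9 (27%) and the residual 8% are unaffected.
Relative clearance = 3.315 + 0.27 + 0.08 = 3.665.
Average steady-state concentration ∝ 1/CL, so new value = 69.6 / 3.665 = 19.0 ng/mL.

19.0 ng/mL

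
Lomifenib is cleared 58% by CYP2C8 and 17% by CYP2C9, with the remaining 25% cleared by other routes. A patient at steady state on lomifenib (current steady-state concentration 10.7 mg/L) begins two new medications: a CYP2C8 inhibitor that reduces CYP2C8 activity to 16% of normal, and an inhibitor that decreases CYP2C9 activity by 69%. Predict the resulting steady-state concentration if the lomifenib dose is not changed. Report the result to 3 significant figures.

CYP2C8: 0.58 × 0.16 = 0.0928
CYP2C9: 0.17 × 0.31 = 0.0527
Other: 0.25 (unchanged)
Relative clearance = 0.0928 + 0.0527 + 0.25 = 0.3955.
New steady-state concentration = 10.7 / 0.3955 = 27.1 mg/L (concentration scales inversely with clearance).

27.1 mg/L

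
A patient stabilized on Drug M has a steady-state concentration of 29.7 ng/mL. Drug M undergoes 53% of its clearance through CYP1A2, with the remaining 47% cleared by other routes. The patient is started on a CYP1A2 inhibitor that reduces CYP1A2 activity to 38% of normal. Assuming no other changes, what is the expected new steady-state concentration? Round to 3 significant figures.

44.2 ng/mL

The CYP1A2 pathway (53% of clearance) is reduced to 0.38× activity: 0.53 × 0.38 = 0.2014.
The remaining 47% of clearance is unaffected.
New clearance relative to baseline: 0.2014 + 0.47 = 0.6714.
With dosing unchanged, steady-state concentration scales as 1/CL: 29.7 / 0.6714 = 44.2 ng/mL.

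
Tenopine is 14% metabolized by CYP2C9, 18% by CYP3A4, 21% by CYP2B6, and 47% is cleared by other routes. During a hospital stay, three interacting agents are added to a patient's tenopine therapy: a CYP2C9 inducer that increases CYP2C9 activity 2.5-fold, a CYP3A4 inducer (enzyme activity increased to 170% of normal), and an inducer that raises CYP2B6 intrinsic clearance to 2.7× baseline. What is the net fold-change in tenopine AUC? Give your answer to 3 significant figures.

0.591

CYP2C9: 0.14 × 2.5 = 0.35
CYP3A4: 0.18 × 1.7 = 0.306
CYP2B6: 0.21 × 2.7 = 0.567
Other: 0.47 (unchanged)
New clearance relative to baseline: 0.35 + 0.306 + 0.567 + 0.47 = 1.693.
Net AUC ratio = 1 / 1.693 = 0.591.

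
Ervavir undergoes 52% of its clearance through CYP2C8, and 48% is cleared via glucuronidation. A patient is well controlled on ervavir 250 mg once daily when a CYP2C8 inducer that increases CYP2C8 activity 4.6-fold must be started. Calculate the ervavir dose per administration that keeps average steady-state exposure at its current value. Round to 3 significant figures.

718 mg

CYP2C8: 0.52 × 4.6 = 2.392
Other: 0.48 (unchanged)
Relative clearance = 2.392 + 0.48 = 2.872.
Exposure is unchanged when dose changes in proportion to clearance. New dose = 250 mg × 2.872 = 718 mg.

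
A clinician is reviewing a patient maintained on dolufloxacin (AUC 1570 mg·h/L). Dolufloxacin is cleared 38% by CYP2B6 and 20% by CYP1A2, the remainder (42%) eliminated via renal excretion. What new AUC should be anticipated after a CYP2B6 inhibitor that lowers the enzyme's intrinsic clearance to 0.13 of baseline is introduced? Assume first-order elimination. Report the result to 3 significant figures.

2.35 × 10³ mg·h/L

The CYP2B6 pathway (38% of clearance) is reduced to 0.13× activity: 0.38 × 0.13 = 0.0494.
CYP1A2 (20%) and the residual 42% are unaffected.
Relative clearance = 0.0494 + 0.2 + 0.42 = 0.6694.
New AUC = baseline ÷ relative clearance = 1570 / 0.6694 = 2.35 × 10³ mg·h/L.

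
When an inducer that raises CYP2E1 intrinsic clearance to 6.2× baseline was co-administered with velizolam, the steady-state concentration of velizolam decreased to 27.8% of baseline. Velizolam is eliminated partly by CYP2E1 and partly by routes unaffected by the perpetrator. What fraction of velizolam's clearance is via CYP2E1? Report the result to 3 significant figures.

0.499

Write x for the fraction cleared via CYP2E1. The observed steady-state concentration change means clearance rose to 1/0.278 = 3.597 of baseline.
Only the CYP2E1 route changed, so 3.597 = x·6.2 + (1 − x), giving x = 0.499.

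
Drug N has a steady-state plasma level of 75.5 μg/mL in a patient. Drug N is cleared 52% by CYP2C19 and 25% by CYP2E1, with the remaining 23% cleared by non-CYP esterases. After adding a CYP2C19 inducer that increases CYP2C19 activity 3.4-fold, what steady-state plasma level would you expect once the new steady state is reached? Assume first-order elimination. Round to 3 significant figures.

The CYP2C19 pathway (52% of clearance) increases to 3.4× activity: 0.52 × 3.4 = 1.768.
CYP2E1 (25%) and the residual 23% are unaffected.
CL_new/CL_old = 1.768 + 0.25 + 0.23 = 2.248.
Steady-state plasma level ∝ 1/CL, so new value = 75.5 / 2.248 = 33.6 μg/mL.

33.6 μg/mL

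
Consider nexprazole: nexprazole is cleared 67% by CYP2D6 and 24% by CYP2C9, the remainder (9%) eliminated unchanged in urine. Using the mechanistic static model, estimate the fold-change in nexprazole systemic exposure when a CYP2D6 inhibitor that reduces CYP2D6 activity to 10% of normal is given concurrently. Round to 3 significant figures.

2.52

CYP2D6: 0.67 × 0.1 = 0.067
CYP2C9: 0.24 (unchanged)
Other: 0.09 (unchanged)
New clearance relative to baseline: 0.067 + 0.24 + 0.09 = 0.397.
Since systemic exposure ∝ 1/CL, the ratio is 1 / 0.397 = 2.52.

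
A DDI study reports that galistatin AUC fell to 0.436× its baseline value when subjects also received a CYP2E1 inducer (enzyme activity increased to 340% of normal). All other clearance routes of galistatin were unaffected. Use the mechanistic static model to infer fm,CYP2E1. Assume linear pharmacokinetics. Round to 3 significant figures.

0.539

CL'/CL = 1 / 0.436 = 2.294
3.4·fm + (1 − fm) = 2.294
fm = (2.294 − 1) / (3.4 − 1) = 0.539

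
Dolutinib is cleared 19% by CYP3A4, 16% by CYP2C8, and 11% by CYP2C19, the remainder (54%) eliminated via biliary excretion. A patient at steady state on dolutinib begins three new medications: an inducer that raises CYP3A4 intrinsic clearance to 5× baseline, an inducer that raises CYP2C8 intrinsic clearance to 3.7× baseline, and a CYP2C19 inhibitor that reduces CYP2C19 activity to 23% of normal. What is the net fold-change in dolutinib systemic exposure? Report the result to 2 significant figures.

0.47

The CYP3A4 pathway (19% of clearance) rises to 5× activity: 0.19 × 5 = 0.95.
The CYP2C8 pathway (16% of clearance) rises to 3.7× activity: 0.16 × 3.7 = 0.592.
The CYP2C19 pathway (11% of clearance) falls to 0.23× activity: 0.11 × 0.23 = 0.0253.
The remaining 54% of clearance is unaffected.
New clearance relative to baseline: 0.95 + 0.592 + 0.0253 + 0.54 = 2.1073.
Net systemic exposure ratio = 1 / 2.1073 = 0.47.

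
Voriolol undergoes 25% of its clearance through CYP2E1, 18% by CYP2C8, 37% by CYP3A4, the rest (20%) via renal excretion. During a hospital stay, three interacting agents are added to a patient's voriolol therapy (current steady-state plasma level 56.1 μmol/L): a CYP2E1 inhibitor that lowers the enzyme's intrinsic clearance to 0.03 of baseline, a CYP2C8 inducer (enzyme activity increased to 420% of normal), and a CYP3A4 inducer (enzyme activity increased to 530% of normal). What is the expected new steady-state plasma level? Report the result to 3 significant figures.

The CYP2E1 pathway (25% of clearance) drops to 0.03× activity: 0.25 × 0.03 = 0.0075.
The CYP2C8 pathway (18% of clearance) is boosted to 4.2× activity: 0.18 × 4.2 = 0.756.
The CYP3A4 pathway (37% of clearance) increases to 5.3× activity: 0.37 × 5.3 = 1.961.
Non-CYP routes (20%) are unchanged.
Relative clearance = 0.0075 + 0.756 + 1.961 + 0.2 = 2.9245.
Steady-state plasma level ∝ 1/CL: new value = 56.1 / 2.9245 = 19.2 μmol/L.

19.2 μmol/L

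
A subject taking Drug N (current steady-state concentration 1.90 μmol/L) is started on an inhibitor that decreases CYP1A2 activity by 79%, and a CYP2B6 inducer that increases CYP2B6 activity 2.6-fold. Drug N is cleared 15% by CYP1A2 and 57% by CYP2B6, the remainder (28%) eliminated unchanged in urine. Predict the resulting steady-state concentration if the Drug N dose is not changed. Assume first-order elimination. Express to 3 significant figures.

The CYP1A2 pathway (15% of clearance) falls to 0.21× activity: 0.15 × 0.21 = 0.0315.
The CYP2B6 pathway (57% of clearance) rises to 2.6× activity: 0.57 × 2.6 = 1.482.
The remaining 28% of clearance is unaffected.
New clearance relative to baseline: 0.0315 + 1.482 + 0.28 = 1.7935.
New steady-state concentration = 1.90 / 1.7935 = 1.06 μmol/L (concentration scales inversely with clearance).

1.06 μmol/L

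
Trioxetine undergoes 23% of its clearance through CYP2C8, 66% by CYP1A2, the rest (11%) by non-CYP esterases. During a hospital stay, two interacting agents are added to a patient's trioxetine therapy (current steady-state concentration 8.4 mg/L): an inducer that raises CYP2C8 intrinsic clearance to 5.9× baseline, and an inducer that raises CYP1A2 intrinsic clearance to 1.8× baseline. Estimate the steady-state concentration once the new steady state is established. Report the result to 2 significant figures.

The CYP2C8 pathway (23% of clearance) increases to 5.9× activity: 0.23 × 5.9 = 1.357.
The CYP1A2 pathway (66% of clearance) is boosted to 1.8× activity: 0.66 × 1.8 = 1.188.
Non-CYP routes (11%) are unchanged.
New clearance relative to baseline: 1.357 + 1.188 + 0.11 = 2.655.
Dividing the baseline by the relative clearance: 8.4 / 2.655 = 3.2 mg/L.

3.2 mg/L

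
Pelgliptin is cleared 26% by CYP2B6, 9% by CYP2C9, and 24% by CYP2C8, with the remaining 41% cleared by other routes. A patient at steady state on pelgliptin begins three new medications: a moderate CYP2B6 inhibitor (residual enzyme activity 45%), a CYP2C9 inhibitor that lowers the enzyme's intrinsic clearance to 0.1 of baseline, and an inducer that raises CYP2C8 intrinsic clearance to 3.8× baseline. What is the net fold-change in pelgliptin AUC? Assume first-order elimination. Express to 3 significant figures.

0.691

CYP2B6: 0.26 × 0.45 = 0.117
CYP2C9: 0.09 × 0.1 = 0.009
CYP2C8: 0.24 × 3.8 = 0.912
Other: 0.41 (unchanged)
New clearance relative to baseline: 0.117 + 0.009 + 0.912 + 0.41 = 1.448.
AUC ∝ 1/CL: fold-change = 1 / 1.448 = 0.691.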